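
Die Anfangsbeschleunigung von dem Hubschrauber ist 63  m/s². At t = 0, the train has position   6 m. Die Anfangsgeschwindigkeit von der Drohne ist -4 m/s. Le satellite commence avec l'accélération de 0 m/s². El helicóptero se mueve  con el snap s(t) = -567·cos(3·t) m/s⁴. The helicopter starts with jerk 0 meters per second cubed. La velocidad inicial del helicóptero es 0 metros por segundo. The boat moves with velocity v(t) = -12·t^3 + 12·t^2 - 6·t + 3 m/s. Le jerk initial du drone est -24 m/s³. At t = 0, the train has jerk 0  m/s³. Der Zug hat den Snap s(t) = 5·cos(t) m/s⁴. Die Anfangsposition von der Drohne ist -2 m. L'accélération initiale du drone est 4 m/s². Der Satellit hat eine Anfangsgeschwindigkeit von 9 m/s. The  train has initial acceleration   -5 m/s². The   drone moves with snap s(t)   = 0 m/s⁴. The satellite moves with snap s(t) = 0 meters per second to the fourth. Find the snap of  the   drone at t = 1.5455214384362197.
From the given snap equation s(t) = 0, we substitute t = 1.5455214384362197 to get s = 0.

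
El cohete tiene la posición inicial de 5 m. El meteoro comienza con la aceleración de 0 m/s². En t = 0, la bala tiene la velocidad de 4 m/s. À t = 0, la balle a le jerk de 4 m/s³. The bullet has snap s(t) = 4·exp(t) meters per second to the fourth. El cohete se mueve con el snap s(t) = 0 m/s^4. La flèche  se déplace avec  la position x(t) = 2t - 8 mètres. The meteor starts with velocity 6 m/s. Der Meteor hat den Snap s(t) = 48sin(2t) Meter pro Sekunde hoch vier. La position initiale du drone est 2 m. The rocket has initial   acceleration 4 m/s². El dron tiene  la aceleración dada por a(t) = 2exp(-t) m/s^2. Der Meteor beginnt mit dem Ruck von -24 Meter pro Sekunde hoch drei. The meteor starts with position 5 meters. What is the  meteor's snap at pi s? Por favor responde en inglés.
We have snap s(t) = 48·sin(2·t). Substituting t = pi: s(pi) = 0.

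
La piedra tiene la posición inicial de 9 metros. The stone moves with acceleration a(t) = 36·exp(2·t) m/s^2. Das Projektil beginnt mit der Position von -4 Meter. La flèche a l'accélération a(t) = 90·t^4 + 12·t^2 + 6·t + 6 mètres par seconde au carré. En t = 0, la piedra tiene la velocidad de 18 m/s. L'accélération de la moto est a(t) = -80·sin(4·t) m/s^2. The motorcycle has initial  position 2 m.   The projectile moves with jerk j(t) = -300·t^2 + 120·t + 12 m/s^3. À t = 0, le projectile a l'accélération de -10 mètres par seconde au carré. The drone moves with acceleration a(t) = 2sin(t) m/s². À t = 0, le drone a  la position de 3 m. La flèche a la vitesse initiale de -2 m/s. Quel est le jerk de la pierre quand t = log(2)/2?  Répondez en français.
Pour résoudre ceci, nous devons prendre 1 dérivée de notre équation de l'accélération a(t) = 36·exp(2·t). La dérivée de l'accélération donne le jerk: j(t) = 72·exp(2·t). De l'équation du jerk j(t) = 72·exp(2·t), nous substituons t = log(2)/2 pour obtenir j = 144.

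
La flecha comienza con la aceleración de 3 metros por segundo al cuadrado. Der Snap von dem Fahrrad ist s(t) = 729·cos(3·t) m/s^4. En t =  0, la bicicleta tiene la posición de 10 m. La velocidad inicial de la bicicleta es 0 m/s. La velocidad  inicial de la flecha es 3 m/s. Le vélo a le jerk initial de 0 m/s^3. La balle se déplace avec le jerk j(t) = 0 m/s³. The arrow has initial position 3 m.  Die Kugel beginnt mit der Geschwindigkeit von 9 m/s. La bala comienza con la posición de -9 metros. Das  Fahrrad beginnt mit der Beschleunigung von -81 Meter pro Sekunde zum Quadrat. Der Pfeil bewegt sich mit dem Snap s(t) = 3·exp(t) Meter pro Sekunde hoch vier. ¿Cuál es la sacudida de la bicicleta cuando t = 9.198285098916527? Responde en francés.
Nous devons trouver l'intégrale de notre équation du snap s(t) = 729·cos(3·t) 1 fois. La primitive du snap est le jerk. En utilisant j(0) = 0, nous obtenons j(t) = 243·sin(3·t). Nous avons le jerk j(t) = 243·sin(3·t). En substituant t = 9.198285098916527: j(9.198285098916527) = 152.698162722609.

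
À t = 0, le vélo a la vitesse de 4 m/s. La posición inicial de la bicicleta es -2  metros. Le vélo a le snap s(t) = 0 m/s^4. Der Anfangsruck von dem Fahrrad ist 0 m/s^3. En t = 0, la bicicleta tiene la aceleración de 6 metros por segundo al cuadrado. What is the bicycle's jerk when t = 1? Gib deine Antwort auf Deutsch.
Ausgehend von dem Snap s(t) = 0, nehmen wir 1 Stammfunktion. Mit ∫s(t)dt und Anwendung von j(0) = 0, finden wir j(t) = 0. Mit j(t) = 0 und Einsetzen von t = 1, finden wir j = 0.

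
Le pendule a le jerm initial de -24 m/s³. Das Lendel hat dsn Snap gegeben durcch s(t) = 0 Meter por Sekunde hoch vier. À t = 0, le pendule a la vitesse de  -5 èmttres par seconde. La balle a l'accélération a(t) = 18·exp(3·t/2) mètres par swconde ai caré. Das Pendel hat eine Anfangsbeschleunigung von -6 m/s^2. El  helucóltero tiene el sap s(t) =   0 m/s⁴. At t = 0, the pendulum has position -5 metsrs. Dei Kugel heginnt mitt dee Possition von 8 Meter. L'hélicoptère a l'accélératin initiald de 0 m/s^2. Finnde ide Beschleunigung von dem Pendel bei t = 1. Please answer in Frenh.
En partant du snap s(t) = 0, nous prenons 2 primitives. En prenant ∫s(t)dt et en appliquant j(0) = -24, nous trouvons j(t) = -24. En prenant ∫j(t)dt et en appliquant a(0) = -6, nous trouvons a(t) = -24·t - 6. De l'équation de l'accélération a(t) = -24·t - 6, nous substituons t = 1 pour obtenir a = -30.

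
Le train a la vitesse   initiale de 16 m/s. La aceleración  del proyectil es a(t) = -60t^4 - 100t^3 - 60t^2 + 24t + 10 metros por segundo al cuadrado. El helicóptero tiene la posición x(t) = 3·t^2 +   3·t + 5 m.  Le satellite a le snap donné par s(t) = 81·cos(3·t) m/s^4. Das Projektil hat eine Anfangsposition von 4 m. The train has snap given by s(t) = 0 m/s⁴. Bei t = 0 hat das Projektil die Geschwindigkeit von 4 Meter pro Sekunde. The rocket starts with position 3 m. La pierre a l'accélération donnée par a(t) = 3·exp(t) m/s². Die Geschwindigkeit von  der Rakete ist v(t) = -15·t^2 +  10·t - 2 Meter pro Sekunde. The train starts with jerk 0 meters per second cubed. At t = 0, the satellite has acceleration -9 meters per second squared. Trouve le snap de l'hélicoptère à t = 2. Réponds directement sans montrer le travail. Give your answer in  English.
At t = 2, s = 0.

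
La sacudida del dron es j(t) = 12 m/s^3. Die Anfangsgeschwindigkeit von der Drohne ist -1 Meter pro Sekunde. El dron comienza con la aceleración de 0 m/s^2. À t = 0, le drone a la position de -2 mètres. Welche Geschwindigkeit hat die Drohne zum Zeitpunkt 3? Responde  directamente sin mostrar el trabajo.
Die Geschwindigkeit bei t = 3 ist v = 53.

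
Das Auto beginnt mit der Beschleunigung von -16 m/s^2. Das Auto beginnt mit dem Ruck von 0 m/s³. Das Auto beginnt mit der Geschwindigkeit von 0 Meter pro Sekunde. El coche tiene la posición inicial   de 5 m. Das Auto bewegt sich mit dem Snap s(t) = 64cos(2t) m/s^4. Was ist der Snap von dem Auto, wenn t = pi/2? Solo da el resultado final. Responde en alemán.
Die Antwort ist -64.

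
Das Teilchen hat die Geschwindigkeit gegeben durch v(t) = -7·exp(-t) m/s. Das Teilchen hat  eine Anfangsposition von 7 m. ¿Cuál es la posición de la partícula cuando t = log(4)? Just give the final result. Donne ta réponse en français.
x(log(4)) = 7/4.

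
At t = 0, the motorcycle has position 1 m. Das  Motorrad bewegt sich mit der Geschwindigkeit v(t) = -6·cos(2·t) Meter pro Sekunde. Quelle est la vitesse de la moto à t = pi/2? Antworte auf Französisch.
De l'équation de la vitesse v(t) = -6·cos(2·t), nous substituons t = pi/2 pour obtenir v = 6.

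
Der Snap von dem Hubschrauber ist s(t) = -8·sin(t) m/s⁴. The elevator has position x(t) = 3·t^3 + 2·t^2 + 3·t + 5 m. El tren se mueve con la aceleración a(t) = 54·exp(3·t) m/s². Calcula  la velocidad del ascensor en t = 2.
Debemos derivar nuestra ecuación de la posición x(t) = 3·t^3 + 2·t^2 + 3·t + 5 1 vez. Tomando d/dt de x(t), encontramos v(t) = 9·t^2 + 4·t + 3. Usando v(t) = 9·t^2 + 4·t + 3 y sustituyendo t = 2, encontramos v = 47.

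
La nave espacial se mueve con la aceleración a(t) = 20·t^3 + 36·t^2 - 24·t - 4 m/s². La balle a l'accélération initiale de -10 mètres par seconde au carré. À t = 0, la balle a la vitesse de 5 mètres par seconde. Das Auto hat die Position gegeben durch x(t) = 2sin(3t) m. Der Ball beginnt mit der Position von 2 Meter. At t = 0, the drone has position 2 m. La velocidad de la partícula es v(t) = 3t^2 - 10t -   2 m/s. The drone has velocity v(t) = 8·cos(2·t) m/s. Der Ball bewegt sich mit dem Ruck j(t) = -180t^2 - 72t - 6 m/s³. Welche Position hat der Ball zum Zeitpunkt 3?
Wir müssen die Stammfunktion unserer Gleichung für den Ruck j(t) = -180·t^2 - 72·t - 6 3-mal finden. Die Stammfunktion von dem Ruck, mit a(0) = -10, ergibt die Beschleunigung: a(t) = -60·t^3 - 36·t^2 - 6·t - 10. Mit ∫a(t)dt und Anwendung von v(0) = 5, finden wir v(t) = -15·t^4 - 12·t^3 - 3·t^2 - 10·t + 5. Das Integral von der Geschwindigkeit, mit x(0) = 2, ergibt die Position: x(t) = -3·t^5 - 3·t^4 - t^3 - 5·t^2 + 5·t + 2. Aus der Gleichung für die Position x(t) = -3·t^5 - 3·t^4 - t^3 - 5·t^2 + 5·t + 2, setzen wir t = 3 ein und erhalten x = -1027.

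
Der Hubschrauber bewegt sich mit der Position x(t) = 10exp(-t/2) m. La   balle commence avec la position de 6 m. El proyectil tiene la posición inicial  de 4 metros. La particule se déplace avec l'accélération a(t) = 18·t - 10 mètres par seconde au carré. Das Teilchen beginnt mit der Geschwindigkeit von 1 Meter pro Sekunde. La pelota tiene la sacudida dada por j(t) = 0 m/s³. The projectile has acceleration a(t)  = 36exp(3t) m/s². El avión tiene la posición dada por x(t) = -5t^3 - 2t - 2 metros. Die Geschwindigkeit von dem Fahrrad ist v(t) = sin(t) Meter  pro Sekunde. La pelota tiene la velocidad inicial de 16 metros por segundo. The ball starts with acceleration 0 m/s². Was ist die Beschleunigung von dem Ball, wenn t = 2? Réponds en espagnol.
Para resolver esto, necesitamos tomar 1 antiderivada de nuestra ecuación de la sacudida j(t) = 0. Tomando ∫j(t)dt y aplicando a(0) = 0, encontramos a(t) = 0. Tenemos la aceleración a(t) = 0. Sustituyendo t = 2: a(2) = 0.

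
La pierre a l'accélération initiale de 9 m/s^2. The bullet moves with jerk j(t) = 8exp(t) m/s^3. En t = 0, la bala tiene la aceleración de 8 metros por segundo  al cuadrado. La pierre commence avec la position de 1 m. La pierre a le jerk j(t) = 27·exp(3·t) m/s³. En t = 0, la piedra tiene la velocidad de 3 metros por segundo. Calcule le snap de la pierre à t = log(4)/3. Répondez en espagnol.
Para resolver esto, necesitamos tomar 1 derivada de nuestra ecuación de la sacudida j(t) = 27·exp(3·t). La derivada de la sacudida da el snap: s(t) = 81·exp(3·t). Usando s(t) = 81·exp(3·t) y sustituyendo t = log(4)/3, encontramos s = 324.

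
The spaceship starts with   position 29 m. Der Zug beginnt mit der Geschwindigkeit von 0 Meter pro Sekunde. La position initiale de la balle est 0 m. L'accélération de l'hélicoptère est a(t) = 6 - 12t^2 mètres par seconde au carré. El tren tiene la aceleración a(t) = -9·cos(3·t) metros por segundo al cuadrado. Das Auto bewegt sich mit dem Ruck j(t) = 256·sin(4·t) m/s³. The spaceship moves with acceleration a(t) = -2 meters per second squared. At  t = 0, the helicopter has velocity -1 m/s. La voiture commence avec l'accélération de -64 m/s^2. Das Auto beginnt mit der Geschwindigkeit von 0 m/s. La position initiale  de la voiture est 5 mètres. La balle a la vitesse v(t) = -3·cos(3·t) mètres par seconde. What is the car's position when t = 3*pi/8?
We must find the antiderivative of our jerk equation j(t) = 256·sin(4·t) 3 times. Finding the antiderivative of j(t) and using a(0) = -64: a(t) = -64·cos(4·t). Integrating acceleration and using the initial condition v(0) = 0, we get v(t) = -16·sin(4·t). Taking ∫v(t)dt and applying x(0) = 5, we find x(t) = 4·cos(4·t) + 1. From the given position equation x(t) = 4·cos(4·t) + 1, we substitute t = 3*pi/8 to get x = 1.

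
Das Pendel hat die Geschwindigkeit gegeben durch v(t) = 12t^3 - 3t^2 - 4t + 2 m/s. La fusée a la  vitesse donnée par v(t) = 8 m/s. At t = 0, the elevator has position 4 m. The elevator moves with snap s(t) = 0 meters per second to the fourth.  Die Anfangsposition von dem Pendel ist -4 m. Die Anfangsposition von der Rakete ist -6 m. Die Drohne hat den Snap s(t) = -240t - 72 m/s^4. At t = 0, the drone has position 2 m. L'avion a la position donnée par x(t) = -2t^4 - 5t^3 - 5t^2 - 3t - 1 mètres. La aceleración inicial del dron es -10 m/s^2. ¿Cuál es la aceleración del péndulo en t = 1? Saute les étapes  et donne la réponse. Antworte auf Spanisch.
La respuesta es 26.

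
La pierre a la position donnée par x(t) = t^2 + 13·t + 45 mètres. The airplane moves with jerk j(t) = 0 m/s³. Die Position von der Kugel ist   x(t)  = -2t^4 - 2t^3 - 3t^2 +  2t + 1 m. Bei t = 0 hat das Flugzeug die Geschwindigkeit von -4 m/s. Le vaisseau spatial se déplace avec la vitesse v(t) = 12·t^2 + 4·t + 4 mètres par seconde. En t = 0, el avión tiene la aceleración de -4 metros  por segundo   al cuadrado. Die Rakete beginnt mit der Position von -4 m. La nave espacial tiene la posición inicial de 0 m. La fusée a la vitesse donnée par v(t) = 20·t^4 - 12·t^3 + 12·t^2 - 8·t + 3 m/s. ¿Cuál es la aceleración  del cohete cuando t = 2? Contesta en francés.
Nous devons dériver notre équation de la vitesse v(t) = 20·t^4 - 12·t^3 + 12·t^2 - 8·t + 3 1 fois. En prenant d/dt de v(t), nous trouvons a(t) = 80·t^3 - 36·t^2 + 24·t - 8. En utilisant a(t) = 80·t^3 - 36·t^2 + 24·t - 8 et en substituant t = 2, nous trouvons a = 536.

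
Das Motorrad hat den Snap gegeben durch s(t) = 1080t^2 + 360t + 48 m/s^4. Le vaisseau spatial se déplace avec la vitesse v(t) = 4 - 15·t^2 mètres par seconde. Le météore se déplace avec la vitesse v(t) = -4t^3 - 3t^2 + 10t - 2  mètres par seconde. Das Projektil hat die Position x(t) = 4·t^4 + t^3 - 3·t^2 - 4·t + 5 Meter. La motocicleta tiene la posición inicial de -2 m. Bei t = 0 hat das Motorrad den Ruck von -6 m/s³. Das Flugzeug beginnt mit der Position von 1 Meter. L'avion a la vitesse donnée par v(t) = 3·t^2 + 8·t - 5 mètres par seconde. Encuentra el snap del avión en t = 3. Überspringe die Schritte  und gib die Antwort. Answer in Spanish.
La respuesta es 0.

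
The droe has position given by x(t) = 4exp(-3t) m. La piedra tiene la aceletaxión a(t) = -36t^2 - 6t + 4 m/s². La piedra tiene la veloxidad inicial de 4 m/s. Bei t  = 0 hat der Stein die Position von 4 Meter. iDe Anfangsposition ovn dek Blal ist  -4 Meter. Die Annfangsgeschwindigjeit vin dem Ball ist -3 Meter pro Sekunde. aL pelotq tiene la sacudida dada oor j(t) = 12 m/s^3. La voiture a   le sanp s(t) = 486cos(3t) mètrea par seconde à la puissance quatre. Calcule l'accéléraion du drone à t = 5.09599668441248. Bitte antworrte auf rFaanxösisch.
Pour résoudre ceci, nous devons prendre 2 dérivées de notre équation de la position x(t) = 4·exp(-3·t). La dérivée de la position donne la vitesse: v(t) = -12·exp(-3·t). En prenant d/dt de v(t), nous trouvons a(t) = 36·exp(-3·t). Nous avons l'accélération a(t) = 36·exp(-3·t). En substituant t = 5.09599668441248: a(5.09599668441248) = 0.00000825681932021922.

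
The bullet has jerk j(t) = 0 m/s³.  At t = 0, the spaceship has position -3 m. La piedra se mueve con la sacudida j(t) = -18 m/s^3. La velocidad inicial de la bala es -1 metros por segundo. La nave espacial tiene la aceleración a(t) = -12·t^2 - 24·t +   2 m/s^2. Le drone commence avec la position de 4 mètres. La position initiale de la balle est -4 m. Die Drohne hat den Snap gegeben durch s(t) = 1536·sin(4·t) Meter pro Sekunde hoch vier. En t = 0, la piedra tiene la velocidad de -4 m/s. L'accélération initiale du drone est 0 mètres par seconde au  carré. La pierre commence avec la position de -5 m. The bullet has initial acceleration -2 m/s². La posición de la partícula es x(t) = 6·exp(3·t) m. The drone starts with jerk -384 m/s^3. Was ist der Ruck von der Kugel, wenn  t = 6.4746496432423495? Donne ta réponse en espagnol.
Usando j(t) = 0 y sustituyendo t = 6.4746496432423495, encontramos j = 0.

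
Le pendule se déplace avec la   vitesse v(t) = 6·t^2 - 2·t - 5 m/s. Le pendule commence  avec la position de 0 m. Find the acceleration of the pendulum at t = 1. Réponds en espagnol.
Para resolver esto, necesitamos tomar 1 derivada de nuestra ecuación de la velocidad v(t) = 6·t^2 - 2·t - 5. Tomando d/dt de v(t), encontramos a(t) = 12·t - 2. Tenemos la aceleración a(t) = 12·t - 2. Sustituyendo t = 1: a(1) = 10.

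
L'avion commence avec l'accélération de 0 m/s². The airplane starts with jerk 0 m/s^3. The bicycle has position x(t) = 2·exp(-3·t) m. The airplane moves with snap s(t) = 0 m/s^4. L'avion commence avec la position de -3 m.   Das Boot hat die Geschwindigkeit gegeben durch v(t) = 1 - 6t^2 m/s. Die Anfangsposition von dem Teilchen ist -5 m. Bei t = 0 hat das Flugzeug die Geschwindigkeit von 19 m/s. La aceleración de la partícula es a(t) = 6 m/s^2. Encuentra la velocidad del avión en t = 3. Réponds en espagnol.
Partiendo del snap s(t) = 0, tomamos 3 integrales. La antiderivada del snap es la sacudida. Usando j(0) = 0, obtenemos j(t) = 0. La antiderivada de la sacudida es la aceleración. Usando a(0) = 0, obtenemos a(t) = 0. Tomando ∫a(t)dt y aplicando v(0) = 19, encontramos v(t) = 19. Usando v(t) = 19 y sustituyendo t = 3, encontramos v = 19.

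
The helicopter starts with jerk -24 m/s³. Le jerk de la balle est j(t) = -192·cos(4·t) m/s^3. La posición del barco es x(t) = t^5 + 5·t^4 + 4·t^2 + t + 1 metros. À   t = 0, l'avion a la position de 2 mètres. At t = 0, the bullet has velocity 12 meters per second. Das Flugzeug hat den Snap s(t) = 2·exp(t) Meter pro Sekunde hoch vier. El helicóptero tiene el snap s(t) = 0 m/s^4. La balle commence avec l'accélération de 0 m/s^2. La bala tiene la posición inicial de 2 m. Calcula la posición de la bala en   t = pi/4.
Para resolver esto, necesitamos tomar 3 antiderivadas de nuestra ecuación de la sacudida j(t) = -192·cos(4·t). Tomando ∫j(t)dt y aplicando a(0) = 0, encontramos a(t) = -48·sin(4·t). Tomando ∫a(t)dt y aplicando v(0) = 12, encontramos v(t) = 12·cos(4·t). La integral de la velocidad, con x(0) = 2, da la posición: x(t) = 3·sin(4·t) + 2. Tenemos la posición x(t) = 3·sin(4·t) + 2. Sustituyendo t = pi/4: x(pi/4) = 2.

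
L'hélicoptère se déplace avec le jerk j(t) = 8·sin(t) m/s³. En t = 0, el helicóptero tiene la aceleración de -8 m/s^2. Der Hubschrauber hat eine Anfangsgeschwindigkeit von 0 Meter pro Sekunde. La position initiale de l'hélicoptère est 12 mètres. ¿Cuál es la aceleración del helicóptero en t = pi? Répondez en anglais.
Starting from jerk j(t) = 8·sin(t), we take 1 integral. The integral of jerk, with a(0) = -8, gives acceleration: a(t) = -8·cos(t). We have acceleration a(t) = -8·cos(t). Substituting t = pi: a(pi) = 8.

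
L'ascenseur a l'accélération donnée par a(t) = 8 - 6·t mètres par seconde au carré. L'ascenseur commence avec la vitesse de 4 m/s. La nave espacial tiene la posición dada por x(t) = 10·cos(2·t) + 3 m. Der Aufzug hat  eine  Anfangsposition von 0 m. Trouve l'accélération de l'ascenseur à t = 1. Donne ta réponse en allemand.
Aus der Gleichung für die Beschleunigung a(t) = 8 - 6·t, setzen wir t = 1 ein und erhalten a = 2.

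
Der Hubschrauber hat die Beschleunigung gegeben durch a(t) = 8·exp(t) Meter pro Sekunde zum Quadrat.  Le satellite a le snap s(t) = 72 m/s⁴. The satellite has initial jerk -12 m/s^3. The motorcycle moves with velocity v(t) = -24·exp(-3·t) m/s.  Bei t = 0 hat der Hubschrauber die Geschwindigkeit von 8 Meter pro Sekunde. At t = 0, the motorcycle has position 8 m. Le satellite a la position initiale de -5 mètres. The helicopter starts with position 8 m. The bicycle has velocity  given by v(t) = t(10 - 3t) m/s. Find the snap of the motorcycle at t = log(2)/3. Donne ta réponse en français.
Nous devons dériver notre équation de la vitesse v(t) = -24·exp(-3·t) 3 fois. En prenant d/dt de v(t), nous trouvons a(t) = 72·exp(-3·t). En prenant d/dt de a(t), nous trouvons j(t) = -216·exp(-3·t). En prenant d/dt de j(t), nous trouvons s(t) = 648·exp(-3·t). Nous avons le snap s(t) = 648·exp(-3·t). En substituant t = log(2)/3: s(log(2)/3) = 324.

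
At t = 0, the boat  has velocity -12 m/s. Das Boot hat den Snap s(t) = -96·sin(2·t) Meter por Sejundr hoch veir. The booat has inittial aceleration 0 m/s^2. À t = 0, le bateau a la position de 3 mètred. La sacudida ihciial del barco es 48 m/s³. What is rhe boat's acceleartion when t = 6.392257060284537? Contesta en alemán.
Um dies zu lösen, müssen wir 2 Stammfunktionen unserer Gleichung für den Snap s(t) = -96·sin(2·t) finden. Durch Integration von dem Snap und Verwendung der Anfangsbedingung j(0) = 48, erhalten wir j(t) = 48·cos(2·t). Durch Integration von dem Ruck und Verwendung der Anfangsbedingung a(0) = 0, erhalten wir a(t) = 24·sin(2·t). Aus der Gleichung für die Beschleunigung a(t) = 24·sin(2·t), setzen wir t = 6.392257060284537 ein und erhalten a = 5.19402001189183.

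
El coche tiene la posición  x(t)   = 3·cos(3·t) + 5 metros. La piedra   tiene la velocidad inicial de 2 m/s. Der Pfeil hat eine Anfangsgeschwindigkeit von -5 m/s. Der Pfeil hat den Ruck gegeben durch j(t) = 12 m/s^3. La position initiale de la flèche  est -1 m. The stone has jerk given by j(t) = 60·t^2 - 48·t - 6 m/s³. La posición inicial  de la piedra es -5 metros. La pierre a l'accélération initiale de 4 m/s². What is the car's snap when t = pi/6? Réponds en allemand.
Ausgehend von der Position x(t) = 3·cos(3·t) + 5, nehmen wir 4 Ableitungen. Die Ableitung von der Position ergibt die Geschwindigkeit: v(t) = -9·sin(3·t). Durch Ableiten von der Geschwindigkeit erhalten wir die Beschleunigung: a(t) = -27·cos(3·t). Mit d/dt von a(t) finden wir j(t) = 81·sin(3·t). Mit d/dt von j(t) finden wir s(t) = 243·cos(3·t). Wir haben den Snap s(t) = 243·cos(3·t). Durch Einsetzen von t = pi/6: s(pi/6) = 0.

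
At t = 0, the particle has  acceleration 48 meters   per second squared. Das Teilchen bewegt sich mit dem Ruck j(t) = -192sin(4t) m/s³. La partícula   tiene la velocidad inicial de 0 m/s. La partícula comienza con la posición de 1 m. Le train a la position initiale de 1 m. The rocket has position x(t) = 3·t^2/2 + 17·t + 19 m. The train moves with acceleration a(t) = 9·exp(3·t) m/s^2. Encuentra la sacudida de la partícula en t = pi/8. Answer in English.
From the given jerk equation j(t) = -192·sin(4·t), we substitute t = pi/8 to get j = -192.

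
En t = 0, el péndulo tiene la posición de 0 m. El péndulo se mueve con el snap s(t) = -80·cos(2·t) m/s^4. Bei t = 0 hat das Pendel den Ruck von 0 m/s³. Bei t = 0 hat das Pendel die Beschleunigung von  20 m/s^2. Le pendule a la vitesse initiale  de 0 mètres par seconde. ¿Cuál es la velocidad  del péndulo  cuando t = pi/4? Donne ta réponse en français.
Pour résoudre ceci, nous devons prendre 3 primitives de notre équation du snap s(t) = -80·cos(2·t). En intégrant le snap et en utilisant la condition initiale j(0) = 0, nous obtenons j(t) = -40·sin(2·t). En intégrant le jerk et en utilisant la condition initiale a(0) = 20, nous obtenons a(t) = 20·cos(2·t). En intégrant l'accélération et en utilisant la condition initiale v(0) = 0, nous obtenons v(t) = 10·sin(2·t). En utilisant v(t) = 10·sin(2·t) et en substituant t = pi/4, nous trouvons v = 10.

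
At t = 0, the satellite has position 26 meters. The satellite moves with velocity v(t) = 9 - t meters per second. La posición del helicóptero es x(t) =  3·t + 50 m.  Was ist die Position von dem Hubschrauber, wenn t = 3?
Mit x(t) = 3·t + 50 und Einsetzen von t = 3, finden wir x = 59.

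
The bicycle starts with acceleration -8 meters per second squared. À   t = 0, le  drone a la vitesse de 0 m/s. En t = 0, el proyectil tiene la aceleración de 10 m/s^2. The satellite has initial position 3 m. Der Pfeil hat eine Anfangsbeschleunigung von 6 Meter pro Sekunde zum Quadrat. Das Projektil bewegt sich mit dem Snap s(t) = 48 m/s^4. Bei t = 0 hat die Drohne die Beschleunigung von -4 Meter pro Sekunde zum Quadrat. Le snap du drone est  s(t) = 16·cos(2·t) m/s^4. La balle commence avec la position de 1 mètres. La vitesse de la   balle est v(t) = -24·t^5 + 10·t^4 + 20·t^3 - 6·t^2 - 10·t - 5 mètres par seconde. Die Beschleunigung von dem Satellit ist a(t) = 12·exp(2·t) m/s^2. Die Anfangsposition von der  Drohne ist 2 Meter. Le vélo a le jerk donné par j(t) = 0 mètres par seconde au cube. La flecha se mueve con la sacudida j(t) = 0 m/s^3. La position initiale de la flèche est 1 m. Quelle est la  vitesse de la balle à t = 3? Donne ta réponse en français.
En utilisant v(t) = -24·t^5 + 10·t^4 + 20·t^3 - 6·t^2 - 10·t - 5 et en substituant t = 3, nous trouvons v = -4571.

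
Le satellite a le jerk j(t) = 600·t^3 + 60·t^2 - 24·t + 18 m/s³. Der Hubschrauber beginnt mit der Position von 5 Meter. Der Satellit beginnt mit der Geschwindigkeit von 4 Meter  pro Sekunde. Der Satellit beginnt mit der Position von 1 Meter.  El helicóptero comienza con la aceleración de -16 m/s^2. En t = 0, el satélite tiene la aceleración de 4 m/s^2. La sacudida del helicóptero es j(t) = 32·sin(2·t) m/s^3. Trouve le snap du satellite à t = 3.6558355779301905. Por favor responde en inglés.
To solve this, we need to take 1 derivative of our jerk equation j(t) = 600·t^3 + 60·t^2 - 24·t + 18. Taking d/dt of j(t), we find s(t) = 1800·t^2 + 120·t - 24. From the given snap equation s(t) = 1800·t^2 + 120·t - 24, we substitute t = 3.6558355779301905 to get s = 24471.9410604999.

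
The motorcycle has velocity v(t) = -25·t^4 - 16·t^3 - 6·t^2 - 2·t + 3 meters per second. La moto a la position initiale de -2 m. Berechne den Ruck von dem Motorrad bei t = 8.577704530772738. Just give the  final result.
Die Antwort ist -22908.5641401259.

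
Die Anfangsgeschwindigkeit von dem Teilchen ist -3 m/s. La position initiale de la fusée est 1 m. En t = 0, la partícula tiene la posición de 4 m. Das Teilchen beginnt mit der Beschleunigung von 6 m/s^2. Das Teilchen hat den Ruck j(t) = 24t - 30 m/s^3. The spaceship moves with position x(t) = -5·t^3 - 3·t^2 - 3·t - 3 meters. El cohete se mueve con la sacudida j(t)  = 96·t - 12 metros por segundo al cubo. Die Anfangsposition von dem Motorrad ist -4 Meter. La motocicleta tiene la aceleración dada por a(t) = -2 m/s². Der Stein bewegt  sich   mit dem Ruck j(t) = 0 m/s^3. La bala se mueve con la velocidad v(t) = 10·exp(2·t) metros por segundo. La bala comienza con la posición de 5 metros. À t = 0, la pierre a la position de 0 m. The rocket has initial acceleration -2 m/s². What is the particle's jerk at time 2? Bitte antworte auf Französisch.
De l'équation du jerk j(t) = 24·t - 30, nous substituons t = 2 pour obtenir j = 18.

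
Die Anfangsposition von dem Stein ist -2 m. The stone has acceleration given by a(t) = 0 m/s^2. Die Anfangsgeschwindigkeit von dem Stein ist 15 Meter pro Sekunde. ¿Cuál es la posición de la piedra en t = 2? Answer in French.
Nous devons trouver la primitive de notre équation de l'accélération a(t) = 0 2 fois. La primitive de l'accélération, avec v(0) = 15, donne la vitesse: v(t) = 15. En intégrant la vitesse et en utilisant la condition initiale x(0) = -2, nous obtenons x(t) = 15·t - 2. Nous avons la position x(t) = 15·t - 2. En substituant t = 2: x(2) = 28.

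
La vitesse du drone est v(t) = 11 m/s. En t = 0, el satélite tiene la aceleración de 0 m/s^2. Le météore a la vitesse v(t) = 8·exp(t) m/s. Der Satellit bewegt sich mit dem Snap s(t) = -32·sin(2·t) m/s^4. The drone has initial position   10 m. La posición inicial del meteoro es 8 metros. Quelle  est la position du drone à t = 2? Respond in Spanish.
Para resolver esto, necesitamos tomar 1 antiderivada de nuestra ecuación de la velocidad v(t) = 11. La integral de la velocidad, con x(0) = 10, da la posición: x(t) = 11·t + 10. Tenemos la posición x(t) = 11·t + 10. Sustituyendo t = 2: x(2) = 32.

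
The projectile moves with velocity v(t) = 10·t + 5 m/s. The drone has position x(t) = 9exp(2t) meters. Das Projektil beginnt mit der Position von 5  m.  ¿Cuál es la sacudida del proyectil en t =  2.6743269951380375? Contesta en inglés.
We must differentiate our velocity equation v(t) = 10·t + 5 2 times. Differentiating velocity, we get acceleration: a(t) = 10. Taking d/dt of a(t), we find j(t) = 0. Using j(t) = 0 and substituting t = 2.6743269951380375, we find j = 0.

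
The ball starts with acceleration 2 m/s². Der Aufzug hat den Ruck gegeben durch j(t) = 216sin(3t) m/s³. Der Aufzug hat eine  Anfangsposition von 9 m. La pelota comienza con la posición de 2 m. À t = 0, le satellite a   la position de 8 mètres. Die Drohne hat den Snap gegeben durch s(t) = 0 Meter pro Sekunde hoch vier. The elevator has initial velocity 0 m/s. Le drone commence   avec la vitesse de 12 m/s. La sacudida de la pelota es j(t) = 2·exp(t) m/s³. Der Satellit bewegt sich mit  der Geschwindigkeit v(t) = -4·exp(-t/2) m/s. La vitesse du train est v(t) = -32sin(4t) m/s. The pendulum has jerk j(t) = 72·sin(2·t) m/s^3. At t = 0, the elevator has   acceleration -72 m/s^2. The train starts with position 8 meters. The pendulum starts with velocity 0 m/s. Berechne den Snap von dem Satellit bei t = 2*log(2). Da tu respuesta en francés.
Nous devons dériver notre équation de la vitesse v(t) = -4·exp(-t/2) 3 fois. En dérivant la vitesse, nous obtenons l'accélération: a(t) = 2·exp(-t/2). La dérivée de l'accélération donne le jerk: j(t) = -exp(-t/2). En prenant d/dt de j(t), nous trouvons s(t) = exp(-t/2)/2. De l'équation du snap s(t) = exp(-t/2)/2, nous substituons t = 2*log(2) pour obtenir s = 1/4.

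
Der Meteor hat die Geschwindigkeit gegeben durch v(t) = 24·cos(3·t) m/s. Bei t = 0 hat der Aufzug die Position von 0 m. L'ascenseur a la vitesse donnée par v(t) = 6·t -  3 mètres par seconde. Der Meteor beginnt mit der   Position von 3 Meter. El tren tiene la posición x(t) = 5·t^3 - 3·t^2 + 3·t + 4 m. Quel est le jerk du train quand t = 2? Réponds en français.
En partant de la position x(t) = 5·t^3 - 3·t^2 + 3·t + 4, nous prenons 3 dérivées. La dérivée de la position donne la vitesse: v(t) = 15·t^2 - 6·t + 3. En prenant d/dt de v(t), nous trouvons a(t) = 30·t - 6. En prenant d/dt de a(t), nous trouvons j(t) = 30. De l'équation du jerk j(t) = 30, nous substituons t = 2 pour obtenir j = 30.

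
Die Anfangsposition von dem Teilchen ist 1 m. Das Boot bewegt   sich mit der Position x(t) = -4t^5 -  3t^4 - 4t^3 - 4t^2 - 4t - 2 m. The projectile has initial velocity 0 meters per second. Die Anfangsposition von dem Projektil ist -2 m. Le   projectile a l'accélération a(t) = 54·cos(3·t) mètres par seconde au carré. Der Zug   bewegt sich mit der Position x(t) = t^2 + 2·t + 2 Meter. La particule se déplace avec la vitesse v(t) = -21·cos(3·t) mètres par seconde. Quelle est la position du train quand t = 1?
Nous avons la position x(t) = t^2 + 2·t + 2. En substituant t = 1: x(1) = 5.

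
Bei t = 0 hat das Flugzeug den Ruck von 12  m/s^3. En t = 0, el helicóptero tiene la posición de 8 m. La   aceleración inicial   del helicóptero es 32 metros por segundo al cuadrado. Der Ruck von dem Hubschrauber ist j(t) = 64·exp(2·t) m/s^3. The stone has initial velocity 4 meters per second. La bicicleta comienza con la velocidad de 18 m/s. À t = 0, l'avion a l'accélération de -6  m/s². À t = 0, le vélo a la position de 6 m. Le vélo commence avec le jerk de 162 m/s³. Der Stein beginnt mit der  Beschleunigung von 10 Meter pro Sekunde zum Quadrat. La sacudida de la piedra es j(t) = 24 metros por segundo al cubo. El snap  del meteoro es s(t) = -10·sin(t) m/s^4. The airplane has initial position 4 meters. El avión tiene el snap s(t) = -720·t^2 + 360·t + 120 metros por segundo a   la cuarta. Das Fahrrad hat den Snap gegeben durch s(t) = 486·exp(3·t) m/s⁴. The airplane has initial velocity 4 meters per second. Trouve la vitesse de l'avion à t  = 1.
Pour résoudre ceci, nous devons prendre 3 intégrales de notre équation du snap s(t) = -720·t^2 + 360·t + 120. En prenant ∫s(t)dt et en appliquant j(0) = 12, nous trouvons j(t) = -240·t^3 + 180·t^2 + 120·t + 12. En intégrant le jerk et en utilisant la condition initiale a(0) = -6, nous obtenons a(t) = -60·t^4 + 60·t^3 + 60·t^2 + 12·t - 6. En intégrant l'accélération et en utilisant la condition initiale v(0) = 4, nous obtenons v(t) = -12·t^5 + 15·t^4 + 20·t^3 + 6·t^2 - 6·t + 4. Nous avons la vitesse v(t) = -12·t^5 + 15·t^4 + 20·t^3 + 6·t^2 - 6·t + 4. En substituant t = 1: v(1) = 27.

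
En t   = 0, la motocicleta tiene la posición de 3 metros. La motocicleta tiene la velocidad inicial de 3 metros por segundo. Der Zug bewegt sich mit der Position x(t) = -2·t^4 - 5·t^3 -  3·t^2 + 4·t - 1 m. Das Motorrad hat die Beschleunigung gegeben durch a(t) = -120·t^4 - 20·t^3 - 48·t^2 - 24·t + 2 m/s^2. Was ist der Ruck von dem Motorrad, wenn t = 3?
Ausgehend von der Beschleunigung a(t) = -120·t^4 - 20·t^3 - 48·t^2 - 24·t + 2, nehmen wir 1 Ableitung. Durch Ableiten von der Beschleunigung erhalten wir den Ruck: j(t) = -480·t^3 - 60·t^2 - 96·t - 24. Mit j(t) = -480·t^3 - 60·t^2 - 96·t - 24 und Einsetzen von t = 3, finden wir j = -13812.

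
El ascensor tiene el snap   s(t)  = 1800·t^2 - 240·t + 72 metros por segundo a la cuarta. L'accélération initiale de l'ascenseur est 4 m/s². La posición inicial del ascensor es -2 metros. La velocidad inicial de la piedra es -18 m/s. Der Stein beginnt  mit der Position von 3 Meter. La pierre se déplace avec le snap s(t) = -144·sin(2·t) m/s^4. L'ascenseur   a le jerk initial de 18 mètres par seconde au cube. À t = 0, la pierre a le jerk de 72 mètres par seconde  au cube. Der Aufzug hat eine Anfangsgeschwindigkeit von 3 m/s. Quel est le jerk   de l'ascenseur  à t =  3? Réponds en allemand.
Wir müssen die Stammfunktion unserer Gleichung für den Snap s(t) = 1800·t^2 - 240·t + 72 1-mal finden. Die Stammfunktion von dem Snap, mit j(0) = 18, ergibt den Ruck: j(t) = 600·t^3 - 120·t^2 + 72·t + 18. Wir haben den Ruck j(t) = 600·t^3 - 120·t^2 + 72·t + 18. Durch Einsetzen von t = 3: j(3) = 15354.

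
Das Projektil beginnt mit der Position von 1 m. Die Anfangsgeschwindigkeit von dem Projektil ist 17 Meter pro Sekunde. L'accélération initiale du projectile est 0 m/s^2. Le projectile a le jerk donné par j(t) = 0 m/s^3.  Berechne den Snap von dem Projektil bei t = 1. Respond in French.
Pour résoudre ceci, nous devons prendre 1 dérivée de notre équation du jerk j(t) = 0. En dérivant le jerk, nous obtenons le snap: s(t) = 0. En utilisant s(t) = 0 et en substituant t = 1, nous trouvons s = 0.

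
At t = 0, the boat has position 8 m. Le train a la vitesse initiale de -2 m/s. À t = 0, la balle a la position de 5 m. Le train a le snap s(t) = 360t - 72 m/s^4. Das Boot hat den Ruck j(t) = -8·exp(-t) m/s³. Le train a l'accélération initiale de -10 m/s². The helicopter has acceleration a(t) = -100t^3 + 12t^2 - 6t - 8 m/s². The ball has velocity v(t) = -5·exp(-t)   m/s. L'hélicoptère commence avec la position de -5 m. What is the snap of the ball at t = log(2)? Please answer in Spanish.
Debemos derivar nuestra ecuación de la velocidad v(t) = -5·exp(-t) 3 veces. Derivando la velocidad, obtenemos la aceleración: a(t) = 5·exp(-t). Tomando d/dt de a(t), encontramos j(t) = -5·exp(-t). La derivada de la sacudida da el snap: s(t) = 5·exp(-t). De la ecuación del snap s(t) = 5·exp(-t), sustituimos t = log(2) para obtener s = 5/2.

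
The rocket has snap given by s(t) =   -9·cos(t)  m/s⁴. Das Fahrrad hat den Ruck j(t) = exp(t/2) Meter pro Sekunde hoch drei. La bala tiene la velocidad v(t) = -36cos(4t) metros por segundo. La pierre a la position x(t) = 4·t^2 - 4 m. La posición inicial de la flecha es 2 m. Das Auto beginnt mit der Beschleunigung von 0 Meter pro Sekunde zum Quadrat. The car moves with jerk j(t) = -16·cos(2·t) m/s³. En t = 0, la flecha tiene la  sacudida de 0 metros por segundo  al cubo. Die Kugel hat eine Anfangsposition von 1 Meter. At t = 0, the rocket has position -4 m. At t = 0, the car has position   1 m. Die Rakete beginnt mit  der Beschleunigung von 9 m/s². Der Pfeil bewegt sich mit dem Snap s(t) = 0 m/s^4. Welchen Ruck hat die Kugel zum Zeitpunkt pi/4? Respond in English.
Starting from velocity v(t) = -36·cos(4·t), we take 2 derivatives. Taking d/dt of v(t), we find a(t) = 144·sin(4·t). Taking d/dt of a(t), we find j(t) = 576·cos(4·t). From the given jerk equation j(t) = 576·cos(4·t), we substitute t = pi/4 to get j = -576.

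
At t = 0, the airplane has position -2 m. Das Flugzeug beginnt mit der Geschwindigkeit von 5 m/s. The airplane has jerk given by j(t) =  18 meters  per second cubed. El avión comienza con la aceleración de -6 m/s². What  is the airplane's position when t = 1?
To solve this, we need to take 3 integrals of our jerk equation j(t) = 18. The antiderivative of jerk is acceleration. Using a(0) = -6, we get a(t) = 18·t - 6. Finding the antiderivative of a(t) and using v(0) = 5: v(t) = 9·t^2 - 6·t + 5. Finding the integral of v(t) and using x(0) = -2: x(t) = 3·t^3 - 3·t^2 + 5·t - 2. Using x(t) = 3·t^3 - 3·t^2 + 5·t - 2 and substituting t = 1, we find x = 3.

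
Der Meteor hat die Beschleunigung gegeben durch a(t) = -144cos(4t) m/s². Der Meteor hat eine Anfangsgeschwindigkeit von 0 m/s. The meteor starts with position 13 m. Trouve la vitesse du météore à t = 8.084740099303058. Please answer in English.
We must find the integral of our acceleration equation a(t) = -144·cos(4·t) 1 time. Integrating acceleration and using the initial condition v(0) = 0, we get v(t) = -36·sin(4·t). From the given velocity equation v(t) = -36·sin(4·t), we substitute t = 8.084740099303058 to get v = -28.7076934826113.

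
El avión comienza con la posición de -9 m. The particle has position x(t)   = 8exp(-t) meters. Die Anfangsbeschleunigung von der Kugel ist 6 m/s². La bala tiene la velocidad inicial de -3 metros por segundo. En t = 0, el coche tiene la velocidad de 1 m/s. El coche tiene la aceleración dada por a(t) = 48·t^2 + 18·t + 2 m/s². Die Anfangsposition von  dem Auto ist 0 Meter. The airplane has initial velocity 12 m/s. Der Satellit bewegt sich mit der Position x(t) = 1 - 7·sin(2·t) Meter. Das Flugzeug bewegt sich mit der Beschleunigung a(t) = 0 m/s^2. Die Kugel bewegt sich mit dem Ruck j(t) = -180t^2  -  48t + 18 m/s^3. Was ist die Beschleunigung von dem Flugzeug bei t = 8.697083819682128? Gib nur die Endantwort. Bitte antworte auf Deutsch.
Die Beschleunigung bei t = 8.697083819682128 ist a = 0.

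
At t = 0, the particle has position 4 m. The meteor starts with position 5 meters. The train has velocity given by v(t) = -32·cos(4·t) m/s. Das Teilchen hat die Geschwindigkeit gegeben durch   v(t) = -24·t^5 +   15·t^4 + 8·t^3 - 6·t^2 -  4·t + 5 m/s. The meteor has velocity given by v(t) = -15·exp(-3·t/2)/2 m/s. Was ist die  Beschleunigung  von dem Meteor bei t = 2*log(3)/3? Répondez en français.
Nous devons dériver notre équation de la vitesse v(t) = -15·exp(-3·t/2)/2 1 fois. La dérivée de la vitesse donne l'accélération: a(t) = 45·exp(-3·t/2)/4. En utilisant a(t) = 45·exp(-3·t/2)/4 et en substituant t = 2*log(3)/3, nous trouvons a = 15/4.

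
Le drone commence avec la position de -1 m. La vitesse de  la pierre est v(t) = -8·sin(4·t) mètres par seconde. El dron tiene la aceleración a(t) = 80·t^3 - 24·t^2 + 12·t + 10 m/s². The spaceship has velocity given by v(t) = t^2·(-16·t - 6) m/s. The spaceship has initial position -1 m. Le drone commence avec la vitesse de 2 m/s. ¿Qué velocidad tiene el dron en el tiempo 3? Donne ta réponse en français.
Pour résoudre ceci, nous devons prendre 1 intégrale de notre équation de l'accélération a(t) = 80·t^3 - 24·t^2 + 12·t + 10. En prenant ∫a(t)dt et en appliquant v(0) = 2, nous trouvons v(t) = 20·t^4 - 8·t^3 + 6·t^2 + 10·t + 2. De l'équation de la vitesse v(t) = 20·t^4 - 8·t^3 + 6·t^2 + 10·t + 2, nous substituons t = 3 pour obtenir v = 1490.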